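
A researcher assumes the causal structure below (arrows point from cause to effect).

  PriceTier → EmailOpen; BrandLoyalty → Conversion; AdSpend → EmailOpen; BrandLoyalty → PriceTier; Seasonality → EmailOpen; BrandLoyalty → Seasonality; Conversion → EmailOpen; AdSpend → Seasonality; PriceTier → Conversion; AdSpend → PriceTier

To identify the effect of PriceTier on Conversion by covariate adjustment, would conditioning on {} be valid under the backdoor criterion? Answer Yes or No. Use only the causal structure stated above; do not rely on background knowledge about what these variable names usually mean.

No

Backdoor paths from PriceTier to Conversion (paths whose first edge points into PriceTier):
  P1: PriceTier <- AdSpend -> Seasonality <- BrandLoyalty -> Conversion
  P2: PriceTier <- AdSpend -> Seasonality -> EmailOpen <- Conversion
  P3: PriceTier <- AdSpend -> EmailOpen <- Conversion
  P4: PriceTier <- AdSpend -> EmailOpen <- Seasonality <- BrandLoyalty -> Conversion
  P5: PriceTier <- BrandLoyalty -> Conversion
  P6: PriceTier <- BrandLoyalty -> Seasonality <- AdSpend -> EmailOpen <- Conversion
  P7: PriceTier <- BrandLoyalty -> Seasonality -> EmailOpen <- Conversion
Condition 1 (no descendant of PriceTier in the set): holds — descendants of PriceTier are {Conversion, EmailOpen}; none are in {}.
Condition 2 (every backdoor path blocked by {}):
  P1: blocked at collider Seasonality (neither it nor any descendant is in the conditioning set).
  P2: blocked at collider EmailOpen (neither it nor any descendant is in the conditioning set).
  P3: blocked at collider EmailOpen (neither it nor any descendant is in the conditioning set).
  P4: blocked at collider EmailOpen (neither it nor any descendant is in the conditioning set).
  P5: open — no interior node is in the conditioning set.
  P6: blocked at collider Seasonality (neither it nor any descendant is in the conditioning set).
  P7: blocked at collider EmailOpen (neither it nor any descendant is in the conditioning set).
{} does not satisfy the backdoor criterion.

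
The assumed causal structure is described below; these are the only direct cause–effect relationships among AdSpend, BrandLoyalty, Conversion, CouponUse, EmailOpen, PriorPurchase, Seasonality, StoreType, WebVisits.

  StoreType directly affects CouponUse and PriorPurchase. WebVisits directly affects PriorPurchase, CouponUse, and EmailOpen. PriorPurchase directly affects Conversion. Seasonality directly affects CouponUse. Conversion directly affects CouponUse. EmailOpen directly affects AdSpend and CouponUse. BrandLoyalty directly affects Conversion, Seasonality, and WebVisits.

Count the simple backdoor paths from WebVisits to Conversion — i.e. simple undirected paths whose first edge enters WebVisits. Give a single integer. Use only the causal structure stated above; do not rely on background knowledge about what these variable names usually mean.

A backdoor path from WebVisits to Conversion is any simple undirected path whose first edge points into WebVisits (i.e. leaves WebVisits via a parent).
Parents of WebVisits: {BrandLoyalty}.
Enumerating:
  P1: WebVisits <- BrandLoyalty -> Seasonality -> CouponUse <- StoreType -> PriorPurchase -> Conversion
  P2: WebVisits <- BrandLoyalty -> Seasonality -> CouponUse <- Conversion
  P3: WebVisits <- BrandLoyalty -> Conversion
That exhausts the simple backdoor paths. Count: 3.

3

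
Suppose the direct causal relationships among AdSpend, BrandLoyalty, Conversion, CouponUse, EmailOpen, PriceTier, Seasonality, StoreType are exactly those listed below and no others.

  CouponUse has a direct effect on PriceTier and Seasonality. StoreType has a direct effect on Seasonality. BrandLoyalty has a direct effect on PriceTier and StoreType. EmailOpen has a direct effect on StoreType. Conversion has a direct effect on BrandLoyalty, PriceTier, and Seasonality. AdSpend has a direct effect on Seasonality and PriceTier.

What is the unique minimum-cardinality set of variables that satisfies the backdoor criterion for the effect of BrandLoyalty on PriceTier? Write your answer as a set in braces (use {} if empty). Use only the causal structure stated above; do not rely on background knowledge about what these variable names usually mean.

{Conversion}

Variables eligible for adjustment (non-descendants of BrandLoyalty, excluding BrandLoyalty and PriceTier): {AdSpend, Conversion, CouponUse, EmailOpen}.
Backdoor paths from BrandLoyalty to PriceTier:
  P1: BrandLoyalty <- Conversion -> Seasonality <- CouponUse -> PriceTier
  P2: BrandLoyalty <- Conversion -> Seasonality <- AdSpend -> PriceTier
  P3: BrandLoyalty <- Conversion -> PriceTier
The empty set is not sufficient: P3 (BrandLoyalty <- Conversion -> PriceTier) has no collider blocking it and no conditioned non-collider, so it is open.
Try {Conversion}:
  P1: blocked at fork node Conversion ∈ conditioning set.
  P2: blocked at fork node Conversion ∈ conditioning set.
  P3: blocked at fork node Conversion ∈ conditioning set.
{Conversion} contains no descendant of BrandLoyalty and blocks every backdoor path.
No other singleton works — e.g. {CouponUse} leaves P3 open — so {Conversion} is the unique smallest valid adjustment set.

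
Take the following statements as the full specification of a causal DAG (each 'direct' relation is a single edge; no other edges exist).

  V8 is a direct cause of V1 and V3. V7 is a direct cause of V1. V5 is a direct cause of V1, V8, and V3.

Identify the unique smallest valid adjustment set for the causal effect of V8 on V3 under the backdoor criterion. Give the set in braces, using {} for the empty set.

{V5}

Variables eligible for adjustment (non-descendants of V8, excluding V8 and V3): {V5, V7}.
Backdoor paths from V8 to V3:
  P1: V8 <- V5 -> V3
The empty set is not sufficient: P1 (V8 <- V5 -> V3) has no collider blocking it and no conditioned non-collider, so it is open.
Try {V5}:
  P1: blocked at fork node V5 ∈ conditioning set.
{V5} contains no descendant of V8 and blocks every backdoor path.
No other singleton works — e.g. {V7} leaves P1 open — so {V5} is the unique smallest valid adjustment set.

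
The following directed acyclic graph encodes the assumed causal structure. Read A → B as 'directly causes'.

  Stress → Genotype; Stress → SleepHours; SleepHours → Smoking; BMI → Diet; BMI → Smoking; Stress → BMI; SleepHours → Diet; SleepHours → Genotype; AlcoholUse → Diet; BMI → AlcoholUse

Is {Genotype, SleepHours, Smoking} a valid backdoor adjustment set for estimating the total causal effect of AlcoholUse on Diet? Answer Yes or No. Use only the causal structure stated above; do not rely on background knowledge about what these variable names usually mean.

No

Backdoor paths from AlcoholUse to Diet (paths whose first edge points into AlcoholUse):
  P1: AlcoholUse <- BMI <- Stress -> SleepHours -> Diet
  P2: AlcoholUse <- BMI <- Stress -> Genotype <- SleepHours -> Diet
  P3: AlcoholUse <- BMI -> Smoking <- SleepHours -> Diet
  P4: AlcoholUse <- BMI -> Diet
Condition 1 (no descendant of AlcoholUse in the set): holds — descendants of AlcoholUse are {Diet}; none are in {Genotype, SleepHours, Smoking}.
Condition 2 (every backdoor path blocked by {Genotype, SleepHours, Smoking}):
  P1: blocked at chain node SleepHours ∈ conditioning set.
  P2: blocked at fork node SleepHours ∈ conditioning set.
  P3: blocked at fork node SleepHours ∈ conditioning set.
  P4: open — no interior node is in the conditioning set.
{Genotype, SleepHours, Smoking} does not satisfy the backdoor criterion.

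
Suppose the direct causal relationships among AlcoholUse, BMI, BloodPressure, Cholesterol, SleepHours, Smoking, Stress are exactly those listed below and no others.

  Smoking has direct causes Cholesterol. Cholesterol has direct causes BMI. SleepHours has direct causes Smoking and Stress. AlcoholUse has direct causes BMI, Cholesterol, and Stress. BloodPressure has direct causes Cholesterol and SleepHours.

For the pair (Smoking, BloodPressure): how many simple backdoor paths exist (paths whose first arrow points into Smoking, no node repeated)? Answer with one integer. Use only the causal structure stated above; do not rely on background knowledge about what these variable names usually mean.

A backdoor path from Smoking to BloodPressure is any simple undirected path whose first edge points into Smoking (i.e. leaves Smoking via a parent).
Parents of Smoking: {Cholesterol}.
Enumerating:
  P1: Smoking <- Cholesterol <- BMI -> AlcoholUse <- Stress -> SleepHours -> BloodPressure
  P2: Smoking <- Cholesterol -> AlcoholUse <- Stress -> SleepHours -> BloodPressure
  P3: Smoking <- Cholesterol -> BloodPressure
That exhausts the simple backdoor paths. Count: 3.

3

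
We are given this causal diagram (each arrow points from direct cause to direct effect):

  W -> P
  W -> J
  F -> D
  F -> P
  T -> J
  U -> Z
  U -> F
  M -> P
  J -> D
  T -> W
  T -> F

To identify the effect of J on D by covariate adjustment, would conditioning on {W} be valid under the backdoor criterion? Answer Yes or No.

No

Backdoor paths from J to D (paths whose first edge points into J):
  P1: J <- T -> W -> P <- F -> D
  P2: J <- T -> F -> D
  P3: J <- W <- T -> F -> D
  P4: J <- W -> P <- F -> D
Condition 1 (no descendant of J in the set): holds — descendants of J are {D}; none are in {W}.
Condition 2 (every backdoor path blocked by {W}):
  P1: blocked at chain node W ∈ conditioning set.
  P2: open — no interior node is in the conditioning set.
  P3: blocked at chain node W ∈ conditioning set.
  P4: blocked at fork node W ∈ conditioning set.
{W} does not satisfy the backdoor criterion.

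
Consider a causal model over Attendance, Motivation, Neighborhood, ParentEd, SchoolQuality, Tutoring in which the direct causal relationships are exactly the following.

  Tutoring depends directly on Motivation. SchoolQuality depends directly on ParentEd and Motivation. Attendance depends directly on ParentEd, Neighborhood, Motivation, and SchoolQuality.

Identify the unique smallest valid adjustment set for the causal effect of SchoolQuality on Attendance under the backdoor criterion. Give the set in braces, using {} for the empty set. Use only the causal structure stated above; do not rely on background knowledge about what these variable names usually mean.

Variables eligible for adjustment (non-descendants of SchoolQuality, excluding SchoolQuality and Attendance): {Motivation, Neighborhood, ParentEd, Tutoring}.
Backdoor paths from SchoolQuality to Attendance:
  P1: SchoolQuality <- ParentEd -> Attendance
  P2: SchoolQuality <- Motivation -> Attendance
The empty set is not sufficient: P1 (SchoolQuality <- ParentEd -> Attendance) has no collider blocking it and no conditioned non-collider, so it is open.
Try {Motivation, ParentEd}:
  P1: blocked at fork node ParentEd ∈ conditioning set.
  P2: blocked at fork node Motivation ∈ conditioning set.
{Motivation, ParentEd} contains no descendant of SchoolQuality and blocks every backdoor path.
Every element of {Motivation, ParentEd} is needed (dropping Motivation leaves P2 open; dropping ParentEd leaves P1 open), so no proper subset is valid.
Among all size-2 subsets of the eligible variables, only {Motivation, ParentEd} blocks every backdoor path, so it is the unique smallest valid adjustment set.

{Motivation, ParentEd}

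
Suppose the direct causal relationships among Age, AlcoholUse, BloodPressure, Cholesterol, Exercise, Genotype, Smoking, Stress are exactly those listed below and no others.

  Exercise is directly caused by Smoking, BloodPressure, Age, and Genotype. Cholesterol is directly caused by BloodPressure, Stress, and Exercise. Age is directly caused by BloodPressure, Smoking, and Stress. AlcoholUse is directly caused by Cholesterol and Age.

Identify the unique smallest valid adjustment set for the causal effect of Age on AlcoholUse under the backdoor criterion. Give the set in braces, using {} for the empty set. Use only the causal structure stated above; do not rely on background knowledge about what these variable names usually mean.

{BloodPressure, Smoking, Stress}

Variables eligible for adjustment (non-descendants of Age, excluding Age and AlcoholUse): {BloodPressure, Genotype, Smoking, Stress}.
Backdoor paths from Age to AlcoholUse:
  P1: Age <- BloodPressure -> Exercise -> Cholesterol -> AlcoholUse
  P2: Age <- BloodPressure -> Cholesterol -> AlcoholUse
  P3: Age <- Stress -> Cholesterol -> AlcoholUse
  P4: Age <- Smoking -> Exercise <- BloodPressure -> Cholesterol -> AlcoholUse
  P5: Age <- Smoking -> Exercise -> Cholesterol -> AlcoholUse
The empty set is not sufficient: P1 (Age <- BloodPressure -> Exercise -> Cholesterol -> AlcoholUse) has no collider blocking it and no conditioned non-collider, so it is open.
Try {BloodPressure, Smoking, Stress}:
  P1: blocked at fork node BloodPressure ∈ conditioning set.
  P2: blocked at fork node BloodPressure ∈ conditioning set.
  P3: blocked at fork node Stress ∈ conditioning set.
  P4: blocked at fork node Smoking ∈ conditioning set.
  P5: blocked at fork node Smoking ∈ conditioning set.
{BloodPressure, Smoking, Stress} contains no descendant of Age and blocks every backdoor path.
Every element of {BloodPressure, Smoking, Stress} is needed (dropping BloodPressure leaves P1 open; dropping Smoking leaves P5 open; dropping Stress leaves P3 open), so no proper subset is valid.
Among all size-3 subsets of the eligible variables, only {BloodPressure, Smoking, Stress} blocks every backdoor path, so it is the unique smallest valid adjustment set.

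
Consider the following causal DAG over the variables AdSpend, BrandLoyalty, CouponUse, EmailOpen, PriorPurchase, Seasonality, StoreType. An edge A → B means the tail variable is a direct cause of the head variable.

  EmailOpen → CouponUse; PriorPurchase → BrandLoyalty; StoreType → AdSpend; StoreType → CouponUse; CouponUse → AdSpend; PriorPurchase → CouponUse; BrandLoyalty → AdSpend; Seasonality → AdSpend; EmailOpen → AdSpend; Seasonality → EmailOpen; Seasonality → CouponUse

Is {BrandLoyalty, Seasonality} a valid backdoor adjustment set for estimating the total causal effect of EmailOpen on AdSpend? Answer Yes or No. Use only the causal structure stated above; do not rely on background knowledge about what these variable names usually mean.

Backdoor paths from EmailOpen to AdSpend (paths whose first edge points into EmailOpen):
  P1: EmailOpen <- Seasonality -> CouponUse <- StoreType -> AdSpend
  P2: EmailOpen <- Seasonality -> CouponUse <- PriorPurchase -> BrandLoyalty -> AdSpend
  P3: EmailOpen <- Seasonality -> CouponUse -> AdSpend
  P4: EmailOpen <- Seasonality -> AdSpend
Condition 1 (no descendant of EmailOpen in the set): holds — descendants of EmailOpen are {AdSpend, CouponUse}; none are in {BrandLoyalty, Seasonality}.
Condition 2 (every backdoor path blocked by {BrandLoyalty, Seasonality}):
  P1: blocked at fork node Seasonality ∈ conditioning set.
  P2: blocked at fork node Seasonality ∈ conditioning set.
  P3: blocked at fork node Seasonality ∈ conditioning set.
  P4: blocked at fork node Seasonality ∈ conditioning set.
{BrandLoyalty, Seasonality} satisfies the backdoor criterion.

Yes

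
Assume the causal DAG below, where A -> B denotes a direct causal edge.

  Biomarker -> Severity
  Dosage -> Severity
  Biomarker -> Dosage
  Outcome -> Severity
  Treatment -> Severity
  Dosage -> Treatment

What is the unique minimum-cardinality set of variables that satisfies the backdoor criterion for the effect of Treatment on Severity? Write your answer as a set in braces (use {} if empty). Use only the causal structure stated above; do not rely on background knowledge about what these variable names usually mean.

Variables eligible for adjustment (non-descendants of Treatment, excluding Treatment and Severity): {Biomarker, Dosage, Outcome}.
Backdoor paths from Treatment to Severity:
  P1: Treatment <- Dosage <- Biomarker -> Severity
  P2: Treatment <- Dosage -> Severity
The empty set is not sufficient: P1 (Treatment <- Dosage <- Biomarker -> Severity) has no collider blocking it and no conditioned non-collider, so it is open.
Try {Dosage}:
  P1: blocked at chain node Dosage ∈ conditioning set.
  P2: blocked at fork node Dosage ∈ conditioning set.
{Dosage} contains no descendant of Treatment and blocks every backdoor path.
No other singleton works — e.g. {Biomarker} leaves P2 open — so {Dosage} is the unique smallest valid adjustment set.

{Dosage}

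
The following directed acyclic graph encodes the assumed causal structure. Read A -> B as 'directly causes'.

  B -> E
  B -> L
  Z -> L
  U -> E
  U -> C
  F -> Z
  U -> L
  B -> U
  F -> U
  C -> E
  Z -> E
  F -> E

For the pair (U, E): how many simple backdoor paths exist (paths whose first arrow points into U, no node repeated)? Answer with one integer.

A backdoor path from U to E is any simple undirected path whose first edge points into U (i.e. leaves U via a parent).
Parents of U: {B, F}.
Enumerating:
  P1: U <- F -> Z -> L <- B -> E
  P2: U <- F -> Z -> E
  P3: U <- F -> E
  P4: U <- B -> L <- Z <- F -> E
  P5: U <- B -> L <- Z -> E
  P6: U <- B -> E
That exhausts the simple backdoor paths. Count: 6.

6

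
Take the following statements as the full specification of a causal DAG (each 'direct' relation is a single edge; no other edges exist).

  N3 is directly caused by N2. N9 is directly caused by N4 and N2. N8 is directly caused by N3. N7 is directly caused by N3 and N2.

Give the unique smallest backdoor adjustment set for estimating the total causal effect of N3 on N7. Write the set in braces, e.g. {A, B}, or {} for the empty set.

{N2}

Variables eligible for adjustment (non-descendants of N3, excluding N3 and N7): {N2, N4, N9}.
Backdoor paths from N3 to N7:
  P1: N3 <- N2 -> N7
The empty set is not sufficient: P1 (N3 <- N2 -> N7) has no collider blocking it and no conditioned non-collider, so it is open.
Try {N2}:
  P1: blocked at fork node N2 ∈ conditioning set.
{N2} contains no descendant of N3 and blocks every backdoor path.
No other singleton works — e.g. {N4} leaves P1 open — so {N2} is the unique smallest valid adjustment set.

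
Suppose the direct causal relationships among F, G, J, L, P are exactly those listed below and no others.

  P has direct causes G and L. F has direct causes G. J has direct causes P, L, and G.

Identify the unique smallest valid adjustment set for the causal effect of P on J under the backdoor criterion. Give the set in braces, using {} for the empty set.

{G, L}

Variables eligible for adjustment (non-descendants of P, excluding P and J): {F, G, L}.
Backdoor paths from P to J:
  P1: P <- G -> J
  P2: P <- L -> J
The empty set is not sufficient: P1 (P <- G -> J) has no collider blocking it and no conditioned non-collider, so it is open.
Try {G, L}:
  P1: blocked at fork node G ∈ conditioning set.
  P2: blocked at fork node L ∈ conditioning set.
{G, L} contains no descendant of P and blocks every backdoor path.
Every element of {G, L} is needed (dropping G leaves P1 open; dropping L leaves P2 open), so no proper subset is valid.
Among all size-2 subsets of the eligible variables, only {G, L} blocks every backdoor path, so it is the unique smallest valid adjustment set.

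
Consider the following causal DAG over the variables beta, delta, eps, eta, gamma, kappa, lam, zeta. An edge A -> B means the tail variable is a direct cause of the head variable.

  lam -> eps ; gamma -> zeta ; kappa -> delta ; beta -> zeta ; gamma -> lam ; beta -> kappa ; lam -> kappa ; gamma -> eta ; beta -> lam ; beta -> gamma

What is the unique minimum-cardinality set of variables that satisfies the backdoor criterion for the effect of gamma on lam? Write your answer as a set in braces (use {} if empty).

{beta}

Variables eligible for adjustment (non-descendants of gamma, excluding gamma and lam): {beta}.
Backdoor paths from gamma to lam:
  P1: gamma <- beta -> lam
  P2: gamma <- beta -> kappa <- lam
The empty set is not sufficient: P1 (gamma <- beta -> lam) has no collider blocking it and no conditioned non-collider, so it is open.
Try {beta}:
  P1: blocked at fork node beta ∈ conditioning set.
  P2: blocked at fork node beta ∈ conditioning set.
{beta} contains no descendant of gamma and blocks every backdoor path.
{beta} is the unique smallest valid adjustment set.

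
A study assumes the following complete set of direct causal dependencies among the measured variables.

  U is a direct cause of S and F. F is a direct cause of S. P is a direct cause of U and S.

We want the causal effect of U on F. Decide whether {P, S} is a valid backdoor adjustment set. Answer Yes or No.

Backdoor paths from U to F (paths whose first edge points into U):
  P1: U <- P -> S <- F
Condition 1 (no descendant of U in the set): FAILS — S is a descendant of U.
Condition 2 (every backdoor path blocked by {P, S}):
  P1: blocked at fork node P ∈ conditioning set.
{P, S} does not satisfy the backdoor criterion.

No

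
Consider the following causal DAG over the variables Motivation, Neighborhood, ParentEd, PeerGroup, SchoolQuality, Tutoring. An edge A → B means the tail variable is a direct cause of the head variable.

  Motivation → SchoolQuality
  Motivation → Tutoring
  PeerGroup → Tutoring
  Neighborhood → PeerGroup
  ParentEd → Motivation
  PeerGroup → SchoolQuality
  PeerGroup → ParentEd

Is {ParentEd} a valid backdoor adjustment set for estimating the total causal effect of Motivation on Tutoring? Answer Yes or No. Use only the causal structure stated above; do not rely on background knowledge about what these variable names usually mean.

Backdoor paths from Motivation to Tutoring (paths whose first edge points into Motivation):
  P1: Motivation <- ParentEd <- PeerGroup -> Tutoring
Condition 1 (no descendant of Motivation in the set): holds — descendants of Motivation are {SchoolQuality, Tutoring}; none are in {ParentEd}.
Condition 2 (every backdoor path blocked by {ParentEd}):
  P1: blocked at chain node ParentEd ∈ conditioning set.
{ParentEd} satisfies the backdoor criterion.

Yes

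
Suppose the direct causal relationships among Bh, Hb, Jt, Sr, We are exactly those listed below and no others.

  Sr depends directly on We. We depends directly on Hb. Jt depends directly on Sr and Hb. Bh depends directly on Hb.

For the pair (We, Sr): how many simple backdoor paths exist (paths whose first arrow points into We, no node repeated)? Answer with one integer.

A backdoor path from We to Sr is any simple undirected path whose first edge points into We (i.e. leaves We via a parent).
Parents of We: {Hb}.
Enumerating:
  P1: We <- Hb -> Jt <- Sr
That exhausts the simple backdoor paths. Count: 1.

1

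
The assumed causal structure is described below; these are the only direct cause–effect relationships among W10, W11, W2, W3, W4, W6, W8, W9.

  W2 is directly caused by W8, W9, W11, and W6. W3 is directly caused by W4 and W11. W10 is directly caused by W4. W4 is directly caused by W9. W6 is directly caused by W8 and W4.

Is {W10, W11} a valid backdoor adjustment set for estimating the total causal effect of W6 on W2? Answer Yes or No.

Backdoor paths from W6 to W2 (paths whose first edge points into W6):
  P1: W6 <- W8 -> W2
  P2: W6 <- W4 <- W9 -> W2
  P3: W6 <- W4 -> W3 <- W11 -> W2
Condition 1 (no descendant of W6 in the set): holds — descendants of W6 are {W2}; none are in {W10, W11}.
Condition 2 (every backdoor path blocked by {W10, W11}):
  P1: open — no interior node is in the conditioning set.
  P2: open — no interior node is in the conditioning set.
  P3: blocked at collider W3 (neither it nor any descendant is in the conditioning set).
{W10, W11} does not satisfy the backdoor criterion.

No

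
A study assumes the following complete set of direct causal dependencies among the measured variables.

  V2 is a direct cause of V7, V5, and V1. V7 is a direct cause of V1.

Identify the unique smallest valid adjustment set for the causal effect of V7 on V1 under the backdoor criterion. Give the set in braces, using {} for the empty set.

Variables eligible for adjustment (non-descendants of V7, excluding V7 and V1): {V2, V5}.
Backdoor paths from V7 to V1:
  P1: V7 <- V2 -> V1
The empty set is not sufficient: P1 (V7 <- V2 -> V1) has no collider blocking it and no conditioned non-collider, so it is open.
Try {V2}:
  P1: blocked at fork node V2 ∈ conditioning set.
{V2} contains no descendant of V7 and blocks every backdoor path.
No other singleton works — e.g. {V5} leaves P1 open — so {V2} is the unique smallest valid adjustment set.

{V2}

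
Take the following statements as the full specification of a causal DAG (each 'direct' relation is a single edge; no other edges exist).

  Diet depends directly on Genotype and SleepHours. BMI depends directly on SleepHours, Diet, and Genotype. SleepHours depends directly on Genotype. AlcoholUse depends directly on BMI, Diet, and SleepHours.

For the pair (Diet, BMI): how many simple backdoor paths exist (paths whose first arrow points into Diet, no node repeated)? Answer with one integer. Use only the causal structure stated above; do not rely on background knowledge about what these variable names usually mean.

A backdoor path from Diet to BMI is any simple undirected path whose first edge points into Diet (i.e. leaves Diet via a parent).
Parents of Diet: {Genotype, SleepHours}.
Enumerating:
  P1: Diet <- Genotype -> SleepHours -> BMI
  P2: Diet <- Genotype -> SleepHours -> AlcoholUse <- BMI
  P3: Diet <- Genotype -> BMI
  P4: Diet <- SleepHours <- Genotype -> BMI
  P5: Diet <- SleepHours -> BMI
  P6: Diet <- SleepHours -> AlcoholUse <- BMI
That exhausts the simple backdoor paths. Count: 6.

6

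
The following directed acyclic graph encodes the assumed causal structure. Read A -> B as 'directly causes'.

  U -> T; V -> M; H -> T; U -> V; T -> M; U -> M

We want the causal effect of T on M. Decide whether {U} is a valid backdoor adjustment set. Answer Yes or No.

Backdoor paths from T to M (paths whose first edge points into T):
  P1: T <- U -> V -> M
  P2: T <- U -> M
Condition 1 (no descendant of T in the set): holds — descendants of T are {M}; none are in {U}.
Condition 2 (every backdoor path blocked by {U}):
  P1: blocked at fork node U ∈ conditioning set.
  P2: blocked at fork node U ∈ conditioning set.
{U} satisfies the backdoor criterion.

Yes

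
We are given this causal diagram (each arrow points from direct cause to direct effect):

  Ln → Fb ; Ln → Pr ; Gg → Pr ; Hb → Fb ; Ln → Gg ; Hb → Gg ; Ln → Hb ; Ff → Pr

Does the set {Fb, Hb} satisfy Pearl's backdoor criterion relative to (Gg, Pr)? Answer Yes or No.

Backdoor paths from Gg to Pr (paths whose first edge points into Gg):
  P1: Gg <- Ln -> Pr
  P2: Gg <- Hb <- Ln -> Pr
  P3: Gg <- Hb -> Fb <- Ln -> Pr
Condition 1 (no descendant of Gg in the set): holds — descendants of Gg are {Pr}; none are in {Fb, Hb}.
Condition 2 (every backdoor path blocked by {Fb, Hb}):
  P1: open — no interior node is in the conditioning set.
  P2: blocked at chain node Hb ∈ conditioning set.
  P3: blocked at fork node Hb ∈ conditioning set.
{Fb, Hb} does not satisfy the backdoor criterion.

No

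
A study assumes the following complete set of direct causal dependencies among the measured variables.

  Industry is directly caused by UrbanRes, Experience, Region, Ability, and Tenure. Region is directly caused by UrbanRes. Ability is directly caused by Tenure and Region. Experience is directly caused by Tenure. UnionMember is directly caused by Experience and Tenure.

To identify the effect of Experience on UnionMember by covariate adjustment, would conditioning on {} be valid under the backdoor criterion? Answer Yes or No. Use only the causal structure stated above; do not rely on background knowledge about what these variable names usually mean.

Backdoor paths from Experience to UnionMember (paths whose first edge points into Experience):
  P1: Experience <- Tenure -> UnionMember
Condition 1 (no descendant of Experience in the set): holds — descendants of Experience are {Industry, UnionMember}; none are in {}.
Condition 2 (every backdoor path blocked by {}):
  P1: open — no interior node is in the conditioning set.
{} does not satisfy the backdoor criterion.

No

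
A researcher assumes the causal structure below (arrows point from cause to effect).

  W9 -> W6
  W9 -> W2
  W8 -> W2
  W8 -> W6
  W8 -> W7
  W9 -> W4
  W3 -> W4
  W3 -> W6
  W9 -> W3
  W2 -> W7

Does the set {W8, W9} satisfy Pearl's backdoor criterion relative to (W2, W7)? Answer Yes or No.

Yes

Backdoor paths from W2 to W7 (paths whose first edge points into W2):
  P1: W2 <- W8 -> W7
  P2: W2 <- W9 -> W3 -> W6 <- W8 -> W7
  P3: W2 <- W9 -> W4 <- W3 -> W6 <- W8 -> W7
  P4: W2 <- W9 -> W6 <- W8 -> W7
Condition 1 (no descendant of W2 in the set): holds — descendants of W2 are {W7}; none are in {W8, W9}.
Condition 2 (every backdoor path blocked by {W8, W9}):
  P1: blocked at fork node W8 ∈ conditioning set.
  P2: blocked at fork node W9 ∈ conditioning set.
  P3: blocked at fork node W9 ∈ conditioning set.
  P4: blocked at fork node W9 ∈ conditioning set.
{W8, W9} satisfies the backdoor criterion.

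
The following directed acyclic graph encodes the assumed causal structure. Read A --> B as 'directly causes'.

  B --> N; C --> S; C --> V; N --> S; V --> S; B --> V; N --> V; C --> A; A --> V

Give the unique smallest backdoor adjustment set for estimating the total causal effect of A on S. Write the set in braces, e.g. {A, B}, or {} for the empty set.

Variables eligible for adjustment (non-descendants of A, excluding A and S): {B, C, N}.
Backdoor paths from A to S:
  P1: A <- C -> V <- B -> N -> S
  P2: A <- C -> V <- N -> S
  P3: A <- C -> V -> S
  P4: A <- C -> S
The empty set is not sufficient: P3 (A <- C -> V -> S) has no collider blocking it and no conditioned non-collider, so it is open.
Try {C}:
  P1: blocked at fork node C ∈ conditioning set.
  P2: blocked at fork node C ∈ conditioning set.
  P3: blocked at fork node C ∈ conditioning set.
  P4: blocked at fork node C ∈ conditioning set.
{C} contains no descendant of A and blocks every backdoor path.
No other singleton works — e.g. {B} leaves P3 open — so {C} is the unique smallest valid adjustment set.

{C}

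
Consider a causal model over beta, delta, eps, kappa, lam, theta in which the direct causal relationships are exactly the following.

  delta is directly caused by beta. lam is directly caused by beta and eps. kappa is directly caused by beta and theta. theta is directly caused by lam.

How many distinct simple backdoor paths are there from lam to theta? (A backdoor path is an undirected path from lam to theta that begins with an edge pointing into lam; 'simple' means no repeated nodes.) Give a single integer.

A backdoor path from lam to theta is any simple undirected path whose first edge points into lam (i.e. leaves lam via a parent).
Parents of lam: {beta, eps}.
Enumerating:
  P1: lam <- beta -> kappa <- theta
That exhausts the simple backdoor paths. Count: 1.

1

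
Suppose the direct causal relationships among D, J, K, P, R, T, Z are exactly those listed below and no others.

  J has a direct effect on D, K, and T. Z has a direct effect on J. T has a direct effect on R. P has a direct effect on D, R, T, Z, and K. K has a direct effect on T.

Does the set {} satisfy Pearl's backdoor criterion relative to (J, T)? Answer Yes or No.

Backdoor paths from J to T (paths whose first edge points into J):
  P1: J <- Z <- P -> K -> T
  P2: J <- Z <- P -> T
  P3: J <- Z <- P -> R <- T
Condition 1 (no descendant of J in the set): holds — descendants of J are {D, K, R, T}; none are in {}.
Condition 2 (every backdoor path blocked by {}):
  P1: open — no interior node is in the conditioning set.
  P2: open — no interior node is in the conditioning set.
  P3: blocked at collider R (neither it nor any descendant is in the conditioning set).
{} does not satisfy the backdoor criterion.

No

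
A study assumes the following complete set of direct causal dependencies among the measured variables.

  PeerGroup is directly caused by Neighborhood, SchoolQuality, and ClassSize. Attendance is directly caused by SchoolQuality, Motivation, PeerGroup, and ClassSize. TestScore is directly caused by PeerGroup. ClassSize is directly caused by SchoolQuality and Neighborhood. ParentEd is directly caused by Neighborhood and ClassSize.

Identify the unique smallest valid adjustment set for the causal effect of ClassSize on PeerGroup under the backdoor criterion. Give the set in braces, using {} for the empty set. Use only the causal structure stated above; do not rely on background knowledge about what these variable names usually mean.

Variables eligible for adjustment (non-descendants of ClassSize, excluding ClassSize and PeerGroup): {Motivation, Neighborhood, SchoolQuality}.
Backdoor paths from ClassSize to PeerGroup:
  P1: ClassSize <- SchoolQuality -> PeerGroup
  P2: ClassSize <- SchoolQuality -> Attendance <- PeerGroup
  P3: ClassSize <- Neighborhood -> PeerGroup
The empty set is not sufficient: P1 (ClassSize <- SchoolQuality -> PeerGroup) has no collider blocking it and no conditioned non-collider, so it is open.
Try {Neighborhood, SchoolQuality}:
  P1: blocked at fork node SchoolQuality ∈ conditioning set.
  P2: blocked at fork node SchoolQuality ∈ conditioning set.
  P3: blocked at fork node Neighborhood ∈ conditioning set.
{Neighborhood, SchoolQuality} contains no descendant of ClassSize and blocks every backdoor path.
Every element of {Neighborhood, SchoolQuality} is needed (dropping Neighborhood leaves P3 open; dropping SchoolQuality leaves P1 open), so no proper subset is valid.
Among all size-2 subsets of the eligible variables, only {Neighborhood, SchoolQuality} blocks every backdoor path, so it is the unique smallest valid adjustment set.

{Neighborhood, SchoolQuality}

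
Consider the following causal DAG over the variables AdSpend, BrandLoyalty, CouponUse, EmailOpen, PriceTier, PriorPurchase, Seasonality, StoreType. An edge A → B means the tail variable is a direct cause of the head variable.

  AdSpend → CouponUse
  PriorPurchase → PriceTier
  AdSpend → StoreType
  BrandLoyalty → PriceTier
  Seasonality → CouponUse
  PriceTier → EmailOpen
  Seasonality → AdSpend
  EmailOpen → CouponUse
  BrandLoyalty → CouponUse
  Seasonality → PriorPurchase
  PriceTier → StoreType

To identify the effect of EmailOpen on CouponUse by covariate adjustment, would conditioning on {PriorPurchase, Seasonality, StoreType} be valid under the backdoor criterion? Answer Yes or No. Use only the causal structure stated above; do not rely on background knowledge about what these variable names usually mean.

No

Backdoor paths from EmailOpen to CouponUse (paths whose first edge points into EmailOpen):
  P1: EmailOpen <- PriceTier <- BrandLoyalty -> CouponUse
  P2: EmailOpen <- PriceTier <- PriorPurchase <- Seasonality -> AdSpend -> CouponUse
  P3: EmailOpen <- PriceTier <- PriorPurchase <- Seasonality -> CouponUse
  P4: EmailOpen <- PriceTier -> StoreType <- AdSpend <- Seasonality -> CouponUse
  P5: EmailOpen <- PriceTier -> StoreType <- AdSpend -> CouponUse
Condition 1 (no descendant of EmailOpen in the set): holds — descendants of EmailOpen are {CouponUse}; none are in {PriorPurchase, Seasonality, StoreType}.
Condition 2 (every backdoor path blocked by {PriorPurchase, Seasonality, StoreType}):
  P1: open — no interior node is in the conditioning set.
  P2: blocked at chain node PriorPurchase ∈ conditioning set.
  P3: blocked at chain node PriorPurchase ∈ conditioning set.
  P4: blocked at fork node Seasonality ∈ conditioning set.
  P5: open — collider(s) StoreType are conditioned on (or have a conditioned descendant) and no non-collider on the path is in the set.
{PriorPurchase, Seasonality, StoreType} does not satisfy the backdoor criterion.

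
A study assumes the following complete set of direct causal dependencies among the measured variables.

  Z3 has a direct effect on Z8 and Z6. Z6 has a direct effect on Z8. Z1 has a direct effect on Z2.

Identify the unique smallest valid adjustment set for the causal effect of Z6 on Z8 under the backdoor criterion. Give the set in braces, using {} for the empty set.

Variables eligible for adjustment (non-descendants of Z6, excluding Z6 and Z8): {Z1, Z2, Z3}.
Backdoor paths from Z6 to Z8:
  P1: Z6 <- Z3 -> Z8
The empty set is not sufficient: P1 (Z6 <- Z3 -> Z8) has no collider blocking it and no conditioned non-collider, so it is open.
Try {Z3}:
  P1: blocked at fork node Z3 ∈ conditioning set.
{Z3} contains no descendant of Z6 and blocks every backdoor path.
No other singleton works — e.g. {Z1} leaves P1 open — so {Z3} is the unique smallest valid adjustment set.

{Z3}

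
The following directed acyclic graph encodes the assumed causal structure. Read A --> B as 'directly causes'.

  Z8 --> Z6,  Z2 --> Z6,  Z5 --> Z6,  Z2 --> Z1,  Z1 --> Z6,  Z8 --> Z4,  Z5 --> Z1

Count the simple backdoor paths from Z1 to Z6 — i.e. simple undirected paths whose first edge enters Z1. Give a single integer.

A backdoor path from Z1 to Z6 is any simple undirected path whose first edge points into Z1 (i.e. leaves Z1 via a parent).
Parents of Z1: {Z2, Z5}.
Enumerating:
  P1: Z1 <- Z5 -> Z6
  P2: Z1 <- Z2 -> Z6
That exhausts the simple backdoor paths. Count: 2.

2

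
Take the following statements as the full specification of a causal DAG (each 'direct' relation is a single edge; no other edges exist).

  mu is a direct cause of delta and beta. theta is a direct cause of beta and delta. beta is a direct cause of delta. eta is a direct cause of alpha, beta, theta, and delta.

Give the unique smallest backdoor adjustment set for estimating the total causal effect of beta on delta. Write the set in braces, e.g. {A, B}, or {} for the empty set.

{eta, mu, theta}

Variables eligible for adjustment (non-descendants of beta, excluding beta and delta): {alpha, eta, mu, theta}.
Backdoor paths from beta to delta:
  P1: beta <- eta -> theta -> delta
  P2: beta <- eta -> delta
  P3: beta <- theta <- eta -> delta
  P4: beta <- theta -> delta
  P5: beta <- mu -> delta
The empty set is not sufficient: P1 (beta <- eta -> theta -> delta) has no collider blocking it and no conditioned non-collider, so it is open.
Try {eta, mu, theta}:
  P1: blocked at fork node eta ∈ conditioning set.
  P2: blocked at fork node eta ∈ conditioning set.
  P3: blocked at chain node theta ∈ conditioning set.
  P4: blocked at fork node theta ∈ conditioning set.
  P5: blocked at fork node mu ∈ conditioning set.
{eta, mu, theta} contains no descendant of beta and blocks every backdoor path.
Every element of {eta, mu, theta} is needed (dropping eta leaves P2 open; dropping mu leaves P5 open; dropping theta leaves P4 open), so no proper subset is valid.
Among all size-3 subsets of the eligible variables, only {eta, mu, theta} blocks every backdoor path, so it is the unique smallest valid adjustment set.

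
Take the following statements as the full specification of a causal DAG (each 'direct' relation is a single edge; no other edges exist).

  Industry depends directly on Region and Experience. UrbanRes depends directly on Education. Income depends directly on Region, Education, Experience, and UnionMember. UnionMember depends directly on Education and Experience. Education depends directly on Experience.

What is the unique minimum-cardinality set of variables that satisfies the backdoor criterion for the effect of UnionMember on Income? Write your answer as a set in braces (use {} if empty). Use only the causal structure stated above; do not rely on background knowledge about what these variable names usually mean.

{Education, Experience}

Variables eligible for adjustment (non-descendants of UnionMember, excluding UnionMember and Income): {Education, Experience, Industry, Region, UrbanRes}.
Backdoor paths from UnionMember to Income:
  P1: UnionMember <- Experience -> Education -> Income
  P2: UnionMember <- Experience -> Income
  P3: UnionMember <- Experience -> Industry <- Region -> Income
  P4: UnionMember <- Education <- Experience -> Income
  P5: UnionMember <- Education <- Experience -> Industry <- Region -> Income
  P6: UnionMember <- Education -> Income
The empty set is not sufficient: P1 (UnionMember <- Experience -> Education -> Income) has no collider blocking it and no conditioned non-collider, so it is open.
Try {Education, Experience}:
  P1: blocked at fork node Experience ∈ conditioning set.
  P2: blocked at fork node Experience ∈ conditioning set.
  P3: blocked at fork node Experience ∈ conditioning set.
  P4: blocked at chain node Education ∈ conditioning set.
  P5: blocked at chain node Education ∈ conditioning set.
  P6: blocked at fork node Education ∈ conditioning set.
{Education, Experience} contains no descendant of UnionMember and blocks every backdoor path.
Every element of {Education, Experience} is needed (dropping Education leaves P6 open; dropping Experience leaves P2 open), so no proper subset is valid.
Among all size-2 subsets of the eligible variables, only {Education, Experience} blocks every backdoor path, so it is the unique smallest valid adjustment set.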